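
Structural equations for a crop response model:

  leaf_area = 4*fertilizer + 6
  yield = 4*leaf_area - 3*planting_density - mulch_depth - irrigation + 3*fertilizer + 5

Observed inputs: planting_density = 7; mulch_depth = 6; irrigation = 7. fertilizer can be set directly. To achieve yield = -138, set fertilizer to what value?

Substituting into the yield equation gives yield = 19*fertilizer - 5.
Solve 19*fertilizer - 5 = -138: fertilizer = (-138 + 5) / 19 = -7.

fertilizer = -7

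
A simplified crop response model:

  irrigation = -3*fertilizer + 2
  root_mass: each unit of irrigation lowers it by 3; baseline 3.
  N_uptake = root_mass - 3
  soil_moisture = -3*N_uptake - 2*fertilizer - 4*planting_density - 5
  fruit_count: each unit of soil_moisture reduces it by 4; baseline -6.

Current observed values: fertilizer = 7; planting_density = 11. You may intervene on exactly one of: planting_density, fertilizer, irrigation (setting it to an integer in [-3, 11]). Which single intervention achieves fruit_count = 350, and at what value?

Intervening on planting_density: fruit_count = 16*planting_density + 754. Reaching 350 requires planting_density = -101/4, not an integer.
Intervening on fertilizer: with other inputs at their observed values, fruit_count = 116*fertilizer + 118. Solving for 350 gives fertilizer = 2, within [-3, 11].
Intervening on irrigation: fruit_count = -36*irrigation + 246. Reaching 350 requires irrigation = -26/9, not an integer.

set fertilizer = 2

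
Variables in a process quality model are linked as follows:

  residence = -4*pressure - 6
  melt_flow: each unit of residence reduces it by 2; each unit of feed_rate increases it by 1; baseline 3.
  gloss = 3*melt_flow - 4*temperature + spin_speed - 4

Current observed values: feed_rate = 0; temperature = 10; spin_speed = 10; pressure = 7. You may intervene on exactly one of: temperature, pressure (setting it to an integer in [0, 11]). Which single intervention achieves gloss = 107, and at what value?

Intervening on temperature: gloss = -4*temperature + 219. Reaching 107 requires temperature = 28, outside [0, 11].
Intervening on pressure: with other inputs at their observed values, gloss = 24*pressure + 11. Solving for 107 gives pressure = 4, within [0, 11].

set pressure = 4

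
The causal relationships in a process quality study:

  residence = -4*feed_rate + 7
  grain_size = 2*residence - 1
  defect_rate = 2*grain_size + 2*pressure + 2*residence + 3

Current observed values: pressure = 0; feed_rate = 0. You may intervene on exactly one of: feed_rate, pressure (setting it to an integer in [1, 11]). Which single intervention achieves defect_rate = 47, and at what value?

Intervening on feed_rate: defect_rate = -24*feed_rate + 43. Reaching 47 requires feed_rate = -1/6, not an integer.
Intervening on pressure: with other inputs at their observed values, defect_rate = 2*pressure + 43. Solving for 47 gives pressure = 2, within [1, 11].

set pressure = 2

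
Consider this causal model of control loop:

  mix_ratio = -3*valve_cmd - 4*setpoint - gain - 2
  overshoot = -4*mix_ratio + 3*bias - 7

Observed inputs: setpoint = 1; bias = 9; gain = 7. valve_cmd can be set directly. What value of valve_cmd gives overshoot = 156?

Substituting into the mix_ratio equation gives mix_ratio = -3*valve_cmd - 13.
So overshoot = 12*valve_cmd + 72.
Solve 12*valve_cmd + 72 = 156: valve_cmd = (156 - 72) / 12 = 7.

valve_cmd = 7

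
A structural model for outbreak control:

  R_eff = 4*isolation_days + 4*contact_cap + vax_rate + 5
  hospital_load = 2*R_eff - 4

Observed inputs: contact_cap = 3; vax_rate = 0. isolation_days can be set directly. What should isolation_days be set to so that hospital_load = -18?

Substituting into the R_eff equation gives R_eff = 4*isolation_days + 17.
Substituting into the hospital_load equation gives hospital_load = 8*isolation_days + 30.
Solve 8*isolation_days + 30 = -18: isolation_days = (-18 - 30) / 8 = -6.

isolation_days = -6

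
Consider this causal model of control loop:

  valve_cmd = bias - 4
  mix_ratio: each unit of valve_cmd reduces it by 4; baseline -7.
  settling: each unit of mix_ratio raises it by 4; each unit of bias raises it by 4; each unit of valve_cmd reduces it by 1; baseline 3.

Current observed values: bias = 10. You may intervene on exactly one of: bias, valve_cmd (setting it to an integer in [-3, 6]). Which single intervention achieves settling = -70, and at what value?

Intervening on bias: settling = -13*bias + 43. Reaching -70 requires bias = 113/13, not an integer.
Intervening on valve_cmd: with other inputs at their observed values, settling = -17*valve_cmd + 15. Solving for -70 gives valve_cmd = 5, within [-3, 6].

set valve_cmd = 5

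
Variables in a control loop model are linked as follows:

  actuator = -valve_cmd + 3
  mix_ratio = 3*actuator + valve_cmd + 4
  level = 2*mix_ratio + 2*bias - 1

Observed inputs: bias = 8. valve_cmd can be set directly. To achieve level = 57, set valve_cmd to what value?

valve_cmd = -4

Substituting into the mix_ratio equation gives mix_ratio = -2*valve_cmd + 13.
Substituting into the level equation gives level = -4*valve_cmd + 41.
Solve -4*valve_cmd + 41 = 57: valve_cmd = (57 - 41) / -4 = -4.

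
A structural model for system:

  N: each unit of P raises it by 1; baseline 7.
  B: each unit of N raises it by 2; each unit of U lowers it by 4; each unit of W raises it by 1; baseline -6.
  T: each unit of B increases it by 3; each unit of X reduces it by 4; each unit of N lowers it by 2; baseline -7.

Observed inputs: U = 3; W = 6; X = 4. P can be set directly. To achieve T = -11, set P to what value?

P = 5

Substituting into the B equation gives B = 2*P + 2.
So T = 4*P - 31.
Solve 4*P - 31 = -11: P = (-11 + 31) / 4 = 5.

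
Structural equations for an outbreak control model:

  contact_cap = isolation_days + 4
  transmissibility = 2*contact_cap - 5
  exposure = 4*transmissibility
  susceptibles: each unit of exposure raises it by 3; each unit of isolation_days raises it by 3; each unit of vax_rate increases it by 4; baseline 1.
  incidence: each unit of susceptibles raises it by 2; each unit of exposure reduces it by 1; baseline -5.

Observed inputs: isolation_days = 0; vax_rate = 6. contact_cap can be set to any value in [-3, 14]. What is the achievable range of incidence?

-175 to 505

Intervening on contact_cap fixes its value directly, overriding its dependence on isolation_days.
Substituting into the exposure equation gives exposure = 8*contact_cap - 20.
So susceptibles = 24*contact_cap - 35.
Substituting into the incidence equation gives incidence = 40*contact_cap - 55.
Linear in contact_cap, so extremes are at the endpoints: contact_cap = -3 gives incidence = -175; contact_cap = 14 gives incidence = 505.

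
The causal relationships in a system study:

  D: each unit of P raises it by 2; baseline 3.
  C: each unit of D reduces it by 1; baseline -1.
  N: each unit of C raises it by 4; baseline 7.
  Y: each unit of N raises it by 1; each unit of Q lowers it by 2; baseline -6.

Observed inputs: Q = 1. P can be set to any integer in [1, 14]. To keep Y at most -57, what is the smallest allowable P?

Substituting into the C equation gives C = -2*P - 4.
Substituting into the N equation gives N = -8*P - 9.
So Y = -8*P - 17.
Require -8*P - 17 ≤ -57, so P ≥ 5.
The smallest integer in [1, 14] satisfying this is 5.

P = 5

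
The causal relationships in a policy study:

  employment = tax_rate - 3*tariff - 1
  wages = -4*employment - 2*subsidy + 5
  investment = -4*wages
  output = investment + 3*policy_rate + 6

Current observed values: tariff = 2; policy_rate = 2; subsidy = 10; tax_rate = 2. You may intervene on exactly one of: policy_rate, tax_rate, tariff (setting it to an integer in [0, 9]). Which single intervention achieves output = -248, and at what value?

set tariff = 7

Intervening on policy_rate: output = 3*policy_rate - 14. Reaching -248 requires policy_rate = -78, outside [0, 9].
Intervening on tax_rate: output = 16*tax_rate - 40. Reaching -248 requires tax_rate = -13, outside [0, 9].
Intervening on tariff: with other inputs at their observed values, output = -48*tariff + 88. Solving for -248 gives tariff = 7, within [0, 9].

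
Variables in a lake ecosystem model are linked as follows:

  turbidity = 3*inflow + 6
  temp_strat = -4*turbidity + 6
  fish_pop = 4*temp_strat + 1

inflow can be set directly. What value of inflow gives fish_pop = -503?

Substituting into the temp_strat equation gives temp_strat = -12*inflow - 18.
fish_pop becomes -48*inflow - 71.
Solve -48*inflow - 71 = -503: inflow = (-503 + 71) / -48 = 9.

inflow = 9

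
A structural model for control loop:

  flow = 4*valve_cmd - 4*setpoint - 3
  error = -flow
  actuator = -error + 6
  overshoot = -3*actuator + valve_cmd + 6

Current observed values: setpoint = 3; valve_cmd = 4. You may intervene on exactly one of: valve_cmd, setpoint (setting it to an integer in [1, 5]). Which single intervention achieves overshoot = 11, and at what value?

Intervening on valve_cmd: with other inputs at their observed values, overshoot = -11*valve_cmd + 33. Solving for 11 gives valve_cmd = 2, within [1, 5].
Intervening on setpoint: overshoot = 12*setpoint - 47. Reaching 11 requires setpoint = 29/6, not an integer.

set valve_cmd = 2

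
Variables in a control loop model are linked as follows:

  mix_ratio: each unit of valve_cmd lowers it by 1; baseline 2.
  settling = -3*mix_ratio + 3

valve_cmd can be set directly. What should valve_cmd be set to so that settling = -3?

valve_cmd = 0

Substituting into the settling equation gives settling = 3*valve_cmd - 3.
Solve 3*valve_cmd - 3 = -3: valve_cmd = (-3 + 3) / 3 = 0.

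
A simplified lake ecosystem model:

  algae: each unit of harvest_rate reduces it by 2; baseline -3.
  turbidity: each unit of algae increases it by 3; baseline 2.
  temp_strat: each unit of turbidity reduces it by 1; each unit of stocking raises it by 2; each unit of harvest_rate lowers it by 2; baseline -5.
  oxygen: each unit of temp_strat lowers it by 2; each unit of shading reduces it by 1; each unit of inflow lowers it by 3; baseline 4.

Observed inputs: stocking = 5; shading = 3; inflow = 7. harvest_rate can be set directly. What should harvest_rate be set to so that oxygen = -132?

Substituting into the turbidity equation gives turbidity = -6*harvest_rate - 7.
Substituting into the temp_strat equation gives temp_strat = 4*harvest_rate + 12.
So oxygen = -8*harvest_rate - 44.
Solve -8*harvest_rate - 44 = -132: harvest_rate = (-132 + 44) / -8 = 11.

harvest_rate = 11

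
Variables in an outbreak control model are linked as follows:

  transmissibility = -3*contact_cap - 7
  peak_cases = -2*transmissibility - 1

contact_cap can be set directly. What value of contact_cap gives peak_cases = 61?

Substituting into the peak_cases equation gives peak_cases = 6*contact_cap + 13.
Solve 6*contact_cap + 13 = 61: contact_cap = (61 - 13) / 6 = 8.

contact_cap = 8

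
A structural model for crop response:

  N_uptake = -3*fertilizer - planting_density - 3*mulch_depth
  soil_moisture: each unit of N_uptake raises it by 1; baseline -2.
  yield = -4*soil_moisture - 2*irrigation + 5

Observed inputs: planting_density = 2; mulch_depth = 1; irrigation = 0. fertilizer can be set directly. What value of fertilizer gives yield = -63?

fertilizer = -8

Substituting into the N_uptake equation gives N_uptake = -3*fertilizer - 5.
Substituting into the soil_moisture equation gives soil_moisture = -3*fertilizer - 7.
This gives yield = 12*fertilizer + 33.
Solve 12*fertilizer + 33 = -63: fertilizer = (-63 - 33) / 12 = -8.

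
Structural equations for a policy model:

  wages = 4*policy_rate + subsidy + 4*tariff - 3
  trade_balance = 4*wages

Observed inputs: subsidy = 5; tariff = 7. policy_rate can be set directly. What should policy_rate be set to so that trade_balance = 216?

Substituting into the wages equation gives wages = 4*policy_rate + 30.
Substituting into the trade_balance equation gives trade_balance = 16*policy_rate + 120.
Solve 16*policy_rate + 120 = 216: policy_rate = (216 - 120) / 16 = 6.

policy_rate = 6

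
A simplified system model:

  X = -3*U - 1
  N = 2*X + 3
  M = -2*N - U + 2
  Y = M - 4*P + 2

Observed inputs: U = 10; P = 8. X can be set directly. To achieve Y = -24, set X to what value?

X = -5

Intervening on X fixes its value directly, overriding its dependence on U.
Substituting into the M equation gives M = -4*X - 14.
This gives Y = -4*X - 44.
Solve -4*X - 44 = -24: X = (-24 + 44) / -4 = -5.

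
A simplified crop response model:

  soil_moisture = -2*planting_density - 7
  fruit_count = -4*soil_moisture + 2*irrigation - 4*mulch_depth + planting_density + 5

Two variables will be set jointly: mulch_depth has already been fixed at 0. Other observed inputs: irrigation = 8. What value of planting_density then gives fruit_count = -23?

planting_density = -8

With mulch_depth held at 0:
Substituting into the fruit_count equation gives fruit_count = 9*planting_density + 49.
Solve 9*planting_density + 49 = -23: planting_density = (-23 - 49) / 9 = -8.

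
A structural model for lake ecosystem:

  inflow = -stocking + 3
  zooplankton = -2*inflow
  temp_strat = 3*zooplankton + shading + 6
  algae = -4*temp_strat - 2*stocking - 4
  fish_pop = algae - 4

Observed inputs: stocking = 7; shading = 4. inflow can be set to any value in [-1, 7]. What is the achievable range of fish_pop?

Intervening on inflow fixes its value directly, overriding its dependence on stocking.
Substituting into the temp_strat equation gives temp_strat = -6*inflow + 10.
Substituting into the algae equation gives algae = 24*inflow - 58.
So fish_pop = 24*inflow - 62.
Linear in inflow, so extremes are at the endpoints: inflow = -1 gives fish_pop = -86; inflow = 7 gives fish_pop = 106.

-86 to 106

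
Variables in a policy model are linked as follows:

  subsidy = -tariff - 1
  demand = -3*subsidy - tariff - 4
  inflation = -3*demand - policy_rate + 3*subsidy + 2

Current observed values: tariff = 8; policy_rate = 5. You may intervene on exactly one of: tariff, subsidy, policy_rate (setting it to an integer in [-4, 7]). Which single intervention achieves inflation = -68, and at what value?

Intervening on tariff: inflation = -9*tariff - 3. Reaching -68 requires tariff = 65/9, not an integer.
Intervening on subsidy: inflation = 12*subsidy + 33. Reaching -68 requires subsidy = -101/12, not an integer.
Intervening on policy_rate: with other inputs at their observed values, inflation = -policy_rate - 70. Solving for -68 gives policy_rate = -2, within [-4, 7].

set policy_rate = -2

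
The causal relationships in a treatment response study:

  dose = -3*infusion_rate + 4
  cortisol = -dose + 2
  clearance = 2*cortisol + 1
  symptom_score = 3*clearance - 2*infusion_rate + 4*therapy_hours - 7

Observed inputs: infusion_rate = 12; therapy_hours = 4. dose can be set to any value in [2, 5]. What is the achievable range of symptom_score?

-30 to -12

Intervening on dose fixes its value directly, overriding its dependence on infusion_rate.
Substituting into the clearance equation gives clearance = -2*dose + 5.
Substituting into the symptom_score equation gives symptom_score = -6*dose.
Linear in dose, so extremes are at the endpoints: dose = 2 gives symptom_score = -12; dose = 5 gives symptom_score = -30.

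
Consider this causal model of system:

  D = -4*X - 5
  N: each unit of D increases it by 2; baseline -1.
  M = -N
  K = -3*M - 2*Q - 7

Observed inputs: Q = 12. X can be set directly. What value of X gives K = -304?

Substituting into the N equation gives N = -8*X - 11.
This gives M = 8*X + 11.
Substituting into the K equation gives K = -24*X - 64.
Solve -24*X - 64 = -304: X = (-304 + 64) / -24 = 10.

X = 10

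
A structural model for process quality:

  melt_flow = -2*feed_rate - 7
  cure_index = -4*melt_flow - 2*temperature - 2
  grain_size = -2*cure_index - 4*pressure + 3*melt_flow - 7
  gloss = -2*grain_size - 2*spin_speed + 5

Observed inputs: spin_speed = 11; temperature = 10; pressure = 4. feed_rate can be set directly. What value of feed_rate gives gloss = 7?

feed_rate = -2

Substituting into the cure_index equation gives cure_index = 8*feed_rate + 6.
So grain_size = -22*feed_rate - 56.
gloss becomes 44*feed_rate + 95.
Solve 44*feed_rate + 95 = 7: feed_rate = (7 - 95) / 44 = -2.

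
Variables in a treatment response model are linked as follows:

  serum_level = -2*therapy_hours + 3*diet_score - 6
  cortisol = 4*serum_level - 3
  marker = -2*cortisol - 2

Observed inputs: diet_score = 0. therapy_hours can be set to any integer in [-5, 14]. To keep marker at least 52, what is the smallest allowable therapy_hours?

therapy_hours = 0

Substituting into the serum_level equation gives serum_level = -2*therapy_hours - 6.
So cortisol = -8*therapy_hours - 27.
This gives marker = 16*therapy_hours + 52.
Require 16*therapy_hours + 52 ≥ 52, so therapy_hours ≥ 0.
The smallest integer in [-5, 14] satisfying this is 0.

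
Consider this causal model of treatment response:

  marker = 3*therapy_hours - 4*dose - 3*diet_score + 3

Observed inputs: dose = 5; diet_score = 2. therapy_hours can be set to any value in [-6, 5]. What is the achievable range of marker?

-41 to -8

Substituting into the marker equation gives marker = 3*therapy_hours - 23.
Linear in therapy_hours, so extremes are at the endpoints: therapy_hours = -6 gives marker = -41; therapy_hours = 5 gives marker = -8.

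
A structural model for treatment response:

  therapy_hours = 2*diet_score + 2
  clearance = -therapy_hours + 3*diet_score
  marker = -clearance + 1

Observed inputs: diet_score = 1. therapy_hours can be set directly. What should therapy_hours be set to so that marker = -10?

therapy_hours = -8

Intervening on therapy_hours fixes its value directly, overriding its dependence on diet_score.
Substituting into the clearance equation gives clearance = -therapy_hours + 3.
This gives marker = therapy_hours - 2.
Solve therapy_hours - 2 = -10: therapy_hours = (-10 + 2) / 1 = -8.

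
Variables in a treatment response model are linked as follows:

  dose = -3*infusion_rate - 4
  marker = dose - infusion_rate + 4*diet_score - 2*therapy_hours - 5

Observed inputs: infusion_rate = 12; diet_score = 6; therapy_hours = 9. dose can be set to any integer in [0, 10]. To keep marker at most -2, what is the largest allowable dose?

dose = 9

Intervening on dose fixes its value directly, overriding its dependence on infusion_rate.
Substituting into the marker equation gives marker = dose - 11.
Require dose - 11 ≤ -2, so dose ≤ 9.
The largest integer in [0, 10] satisfying this is 9.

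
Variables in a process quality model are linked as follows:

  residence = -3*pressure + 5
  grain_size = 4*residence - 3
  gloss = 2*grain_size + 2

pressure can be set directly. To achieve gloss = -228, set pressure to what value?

pressure = 11

Substituting into the grain_size equation gives grain_size = -12*pressure + 17.
Substituting into the gloss equation gives gloss = -24*pressure + 36.
Solve -24*pressure + 36 = -228: pressure = (-228 - 36) / -24 = 11.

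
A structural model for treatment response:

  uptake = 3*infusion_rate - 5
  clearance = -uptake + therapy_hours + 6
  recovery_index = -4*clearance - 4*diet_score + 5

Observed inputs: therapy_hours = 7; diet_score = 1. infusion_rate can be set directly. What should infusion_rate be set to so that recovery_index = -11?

Substituting into the clearance equation gives clearance = -3*infusion_rate + 18.
Substituting into the recovery_index equation gives recovery_index = 12*infusion_rate - 71.
Solve 12*infusion_rate - 71 = -11: infusion_rate = (-11 + 71) / 12 = 5.

infusion_rate = 5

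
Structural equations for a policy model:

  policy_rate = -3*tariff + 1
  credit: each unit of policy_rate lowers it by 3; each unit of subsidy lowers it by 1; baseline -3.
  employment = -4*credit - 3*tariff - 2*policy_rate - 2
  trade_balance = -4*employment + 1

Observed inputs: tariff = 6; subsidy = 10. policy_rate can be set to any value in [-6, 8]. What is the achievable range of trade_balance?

-447 to 113

Intervening on policy_rate fixes its value directly, overriding its dependence on tariff.
Substituting into the credit equation gives credit = -3*policy_rate - 13.
employment becomes 10*policy_rate + 32.
This gives trade_balance = -40*policy_rate - 127.
Linear in policy_rate, so extremes are at the endpoints: policy_rate = -6 gives trade_balance = 113; policy_rate = 8 gives trade_balance = -447.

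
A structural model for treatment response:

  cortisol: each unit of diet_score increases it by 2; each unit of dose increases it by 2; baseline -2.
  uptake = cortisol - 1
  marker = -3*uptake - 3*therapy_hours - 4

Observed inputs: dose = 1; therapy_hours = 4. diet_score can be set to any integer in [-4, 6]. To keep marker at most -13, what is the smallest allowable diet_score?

diet_score = 0

Substituting into the cortisol equation gives cortisol = 2*diet_score.
uptake becomes 2*diet_score - 1.
Substituting into the marker equation gives marker = -6*diet_score - 13.
Require -6*diet_score - 13 ≤ -13, so diet_score ≥ 0.
The smallest integer in [-4, 6] satisfying this is 0.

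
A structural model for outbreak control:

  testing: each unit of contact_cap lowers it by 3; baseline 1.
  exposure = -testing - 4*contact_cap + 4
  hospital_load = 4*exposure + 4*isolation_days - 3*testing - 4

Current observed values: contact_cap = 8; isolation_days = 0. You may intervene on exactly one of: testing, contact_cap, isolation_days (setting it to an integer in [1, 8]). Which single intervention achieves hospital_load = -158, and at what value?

Intervening on testing: with other inputs at their observed values, hospital_load = -7*testing - 116. Solving for -158 gives testing = 6, within [1, 8].
Intervening on contact_cap: hospital_load = 5*contact_cap + 5. Reaching -158 requires contact_cap = -163/5, not an integer.
Intervening on isolation_days: hospital_load = 4*isolation_days + 45. Reaching -158 requires isolation_days = -203/4, not an integer.

set testing = 6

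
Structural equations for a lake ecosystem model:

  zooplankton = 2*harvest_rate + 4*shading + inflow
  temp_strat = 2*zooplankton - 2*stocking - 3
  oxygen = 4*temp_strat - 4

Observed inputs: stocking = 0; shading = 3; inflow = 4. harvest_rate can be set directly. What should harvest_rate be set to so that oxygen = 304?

Substituting into the zooplankton equation gives zooplankton = 2*harvest_rate + 16.
temp_strat becomes 4*harvest_rate + 29.
Substituting into the oxygen equation gives oxygen = 16*harvest_rate + 112.
Solve 16*harvest_rate + 112 = 304: harvest_rate = (304 - 112) / 16 = 12.

harvest_rate = 12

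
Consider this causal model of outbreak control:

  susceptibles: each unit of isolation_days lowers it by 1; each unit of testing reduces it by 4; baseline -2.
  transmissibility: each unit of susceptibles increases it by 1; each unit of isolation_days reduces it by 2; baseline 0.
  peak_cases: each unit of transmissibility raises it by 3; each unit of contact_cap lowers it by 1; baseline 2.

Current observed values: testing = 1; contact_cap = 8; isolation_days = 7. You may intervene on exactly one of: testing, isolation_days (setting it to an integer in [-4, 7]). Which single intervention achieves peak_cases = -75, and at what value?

Intervening on testing: with other inputs at their observed values, peak_cases = -12*testing - 75. Solving for -75 gives testing = 0, within [-4, 7].
Intervening on isolation_days: peak_cases = -9*isolation_days - 24. Reaching -75 requires isolation_days = 17/3, not an integer.

set testing = 0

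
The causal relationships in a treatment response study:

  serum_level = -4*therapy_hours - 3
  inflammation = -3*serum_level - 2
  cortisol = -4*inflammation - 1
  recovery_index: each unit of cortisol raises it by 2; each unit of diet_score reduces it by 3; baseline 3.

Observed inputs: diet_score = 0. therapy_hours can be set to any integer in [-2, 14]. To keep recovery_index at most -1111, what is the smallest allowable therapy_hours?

therapy_hours = 11

Substituting into the inflammation equation gives inflammation = 12*therapy_hours + 7.
So cortisol = -48*therapy_hours - 29.
Substituting into the recovery_index equation gives recovery_index = -96*therapy_hours - 55.
Require -96*therapy_hours - 55 ≤ -1111, so therapy_hours ≥ 11.
The smallest integer in [-2, 14] satisfying this is 11.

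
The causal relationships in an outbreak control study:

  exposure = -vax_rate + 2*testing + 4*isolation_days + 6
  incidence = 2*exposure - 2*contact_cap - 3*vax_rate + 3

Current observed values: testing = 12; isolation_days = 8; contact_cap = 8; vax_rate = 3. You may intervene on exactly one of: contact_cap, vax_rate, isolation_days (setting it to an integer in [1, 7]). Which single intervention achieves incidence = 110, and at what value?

set contact_cap = 1

Intervening on contact_cap: with other inputs at their observed values, incidence = -2*contact_cap + 112. Solving for 110 gives contact_cap = 1, within [1, 7].
Intervening on vax_rate: incidence = -5*vax_rate + 111. Reaching 110 requires vax_rate = 1/5, not an integer.
Intervening on isolation_days: incidence = 8*isolation_days + 32. Reaching 110 requires isolation_days = 39/4, not an integer.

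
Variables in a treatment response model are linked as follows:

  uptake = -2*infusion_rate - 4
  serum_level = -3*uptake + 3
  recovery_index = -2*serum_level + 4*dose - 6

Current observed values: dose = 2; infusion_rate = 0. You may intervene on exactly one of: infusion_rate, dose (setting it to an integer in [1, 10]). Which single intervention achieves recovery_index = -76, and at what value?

Intervening on infusion_rate: with other inputs at their observed values, recovery_index = -12*infusion_rate - 28. Solving for -76 gives infusion_rate = 4, within [1, 10].
Intervening on dose: recovery_index = 4*dose - 36. Reaching -76 requires dose = -10, outside [1, 10].

set infusion_rate = 4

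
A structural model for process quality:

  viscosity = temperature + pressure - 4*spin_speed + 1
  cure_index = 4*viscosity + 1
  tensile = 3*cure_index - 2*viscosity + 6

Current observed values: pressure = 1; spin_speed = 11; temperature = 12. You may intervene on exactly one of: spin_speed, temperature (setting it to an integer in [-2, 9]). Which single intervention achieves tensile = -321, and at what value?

Intervening on spin_speed: tensile = -40*spin_speed + 149. Reaching -321 requires spin_speed = 47/4, not an integer.
Intervening on temperature: with other inputs at their observed values, tensile = 10*temperature - 411. Solving for -321 gives temperature = 9, within [-2, 9].

set temperature = 9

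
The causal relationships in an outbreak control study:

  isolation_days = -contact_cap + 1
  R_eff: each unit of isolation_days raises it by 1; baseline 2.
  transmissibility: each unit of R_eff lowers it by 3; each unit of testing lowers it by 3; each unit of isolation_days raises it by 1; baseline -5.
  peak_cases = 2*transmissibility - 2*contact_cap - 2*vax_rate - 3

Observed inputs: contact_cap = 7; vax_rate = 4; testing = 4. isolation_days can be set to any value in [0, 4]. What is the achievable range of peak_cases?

-87 to -71

Intervening on isolation_days fixes its value directly, overriding its dependence on contact_cap.
Substituting into the transmissibility equation gives transmissibility = -2*isolation_days - 23.
Substituting into the peak_cases equation gives peak_cases = -4*isolation_days - 71.
Linear in isolation_days, so extremes are at the endpoints: isolation_days = 0 gives peak_cases = -71; isolation_days = 4 gives peak_cases = -87.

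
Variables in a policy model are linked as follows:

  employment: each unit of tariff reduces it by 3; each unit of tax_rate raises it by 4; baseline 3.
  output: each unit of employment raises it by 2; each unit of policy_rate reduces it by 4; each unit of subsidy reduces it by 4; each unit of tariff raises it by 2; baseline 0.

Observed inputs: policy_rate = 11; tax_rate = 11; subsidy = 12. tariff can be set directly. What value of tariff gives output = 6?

tariff = -1

Substituting into the employment equation gives employment = -3*tariff + 47.
Substituting into the output equation gives output = -4*tariff + 2.
Solve -4*tariff + 2 = 6: tariff = (6 - 2) / -4 = -1.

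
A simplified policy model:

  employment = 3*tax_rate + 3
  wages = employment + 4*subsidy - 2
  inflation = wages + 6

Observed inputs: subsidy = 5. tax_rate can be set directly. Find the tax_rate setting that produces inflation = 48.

tax_rate = 7

Substituting into the wages equation gives wages = 3*tax_rate + 21.
This gives inflation = 3*tax_rate + 27.
Solve 3*tax_rate + 27 = 48: tax_rate = (48 - 27) / 3 = 7.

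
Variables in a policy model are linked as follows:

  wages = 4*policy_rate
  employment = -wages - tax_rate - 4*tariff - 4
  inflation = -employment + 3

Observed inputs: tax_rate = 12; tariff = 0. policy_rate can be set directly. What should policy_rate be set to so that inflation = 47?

Substituting into the employment equation gives employment = -4*policy_rate - 16.
So inflation = 4*policy_rate + 19.
Solve 4*policy_rate + 19 = 47: policy_rate = (47 - 19) / 4 = 7.

policy_rate = 7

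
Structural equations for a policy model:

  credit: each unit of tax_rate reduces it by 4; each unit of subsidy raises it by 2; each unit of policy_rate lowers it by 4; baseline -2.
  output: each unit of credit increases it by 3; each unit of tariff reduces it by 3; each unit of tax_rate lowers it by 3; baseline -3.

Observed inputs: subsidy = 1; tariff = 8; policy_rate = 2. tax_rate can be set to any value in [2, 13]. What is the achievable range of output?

-246 to -81

Substituting into the credit equation gives credit = -4*tax_rate - 8.
Substituting into the output equation gives output = -15*tax_rate - 51.
Linear in tax_rate, so extremes are at the endpoints: tax_rate = 2 gives output = -81; tax_rate = 13 gives output = -246.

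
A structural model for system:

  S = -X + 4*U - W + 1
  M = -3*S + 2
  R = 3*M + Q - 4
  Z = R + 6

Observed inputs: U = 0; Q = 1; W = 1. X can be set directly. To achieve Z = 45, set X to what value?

Substituting into the S equation gives S = -X.
Substituting into the M equation gives M = 3*X + 2.
Substituting into the R equation gives R = 9*X + 3.
So Z = 9*X + 9.
Solve 9*X + 9 = 45: X = (45 - 9) / 9 = 4.

X = 4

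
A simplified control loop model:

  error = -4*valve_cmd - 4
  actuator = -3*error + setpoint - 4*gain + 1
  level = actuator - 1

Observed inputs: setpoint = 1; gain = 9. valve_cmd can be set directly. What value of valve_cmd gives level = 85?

valve_cmd = 9

Substituting into the actuator equation gives actuator = 12*valve_cmd - 22.
level becomes 12*valve_cmd - 23.
Solve 12*valve_cmd - 23 = 85: valve_cmd = (85 + 23) / 12 = 9.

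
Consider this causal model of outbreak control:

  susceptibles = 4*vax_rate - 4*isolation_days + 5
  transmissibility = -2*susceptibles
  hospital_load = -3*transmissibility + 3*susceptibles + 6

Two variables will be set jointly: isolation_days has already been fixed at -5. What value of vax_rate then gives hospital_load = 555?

With isolation_days held at -5:
Substituting into the susceptibles equation gives susceptibles = 4*vax_rate + 25.
Substituting into the transmissibility equation gives transmissibility = -8*vax_rate - 50.
Substituting into the hospital_load equation gives hospital_load = 36*vax_rate + 231.
Solve 36*vax_rate + 231 = 555: vax_rate = (555 - 231) / 36 = 9.

vax_rate = 9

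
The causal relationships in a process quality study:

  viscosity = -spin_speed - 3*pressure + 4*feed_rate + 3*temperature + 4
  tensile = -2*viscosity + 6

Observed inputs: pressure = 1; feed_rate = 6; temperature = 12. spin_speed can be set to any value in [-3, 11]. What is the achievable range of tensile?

-122 to -94

Substituting into the viscosity equation gives viscosity = -spin_speed + 61.
So tensile = 2*spin_speed - 116.
Linear in spin_speed, so extremes are at the endpoints: spin_speed = -3 gives tensile = -122; spin_speed = 11 gives tensile = -94.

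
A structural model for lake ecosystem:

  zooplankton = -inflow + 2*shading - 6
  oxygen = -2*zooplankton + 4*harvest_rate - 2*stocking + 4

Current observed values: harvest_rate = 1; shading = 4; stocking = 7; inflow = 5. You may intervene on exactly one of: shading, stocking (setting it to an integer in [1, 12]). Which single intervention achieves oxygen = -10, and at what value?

set stocking = 12

Intervening on shading: oxygen = -4*shading + 16. Reaching -10 requires shading = 13/2, not an integer.
Intervening on stocking: with other inputs at their observed values, oxygen = -2*stocking + 14. Solving for -10 gives stocking = 12, within [1, 12].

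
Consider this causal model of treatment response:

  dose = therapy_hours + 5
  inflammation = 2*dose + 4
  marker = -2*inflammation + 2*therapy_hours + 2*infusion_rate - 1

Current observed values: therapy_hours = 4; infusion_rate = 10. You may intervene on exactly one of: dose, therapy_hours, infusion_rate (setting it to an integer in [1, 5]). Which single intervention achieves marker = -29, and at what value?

set infusion_rate = 4

Intervening on dose: marker = -4*dose + 19. Reaching -29 requires dose = 12, outside [1, 5].
Intervening on therapy_hours: marker = -2*therapy_hours - 9. Reaching -29 requires therapy_hours = 10, outside [1, 5].
Intervening on infusion_rate: with other inputs at their observed values, marker = 2*infusion_rate - 37. Solving for -29 gives infusion_rate = 4, within [1, 5].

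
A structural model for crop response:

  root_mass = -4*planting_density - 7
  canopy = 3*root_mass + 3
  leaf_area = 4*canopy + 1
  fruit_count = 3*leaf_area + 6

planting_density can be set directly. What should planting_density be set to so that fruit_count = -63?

planting_density = -1

Substituting into the canopy equation gives canopy = -12*planting_density - 18.
Substituting into the leaf_area equation gives leaf_area = -48*planting_density - 71.
So fruit_count = -144*planting_density - 207.
Solve -144*planting_density - 207 = -63: planting_density = (-63 + 207) / -144 = -1.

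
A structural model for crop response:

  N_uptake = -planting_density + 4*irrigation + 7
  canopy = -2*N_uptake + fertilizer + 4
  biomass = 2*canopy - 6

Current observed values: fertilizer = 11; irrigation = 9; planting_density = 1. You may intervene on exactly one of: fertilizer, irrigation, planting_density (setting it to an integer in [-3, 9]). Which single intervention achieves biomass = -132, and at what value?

Intervening on fertilizer: biomass = 2*fertilizer - 166. Reaching -132 requires fertilizer = 17, outside [-3, 9].
Intervening on irrigation: biomass = -16*irrigation. Reaching -132 requires irrigation = 33/4, not an integer.
Intervening on planting_density: with other inputs at their observed values, biomass = 4*planting_density - 148. Solving for -132 gives planting_density = 4, within [-3, 9].

set planting_density = 4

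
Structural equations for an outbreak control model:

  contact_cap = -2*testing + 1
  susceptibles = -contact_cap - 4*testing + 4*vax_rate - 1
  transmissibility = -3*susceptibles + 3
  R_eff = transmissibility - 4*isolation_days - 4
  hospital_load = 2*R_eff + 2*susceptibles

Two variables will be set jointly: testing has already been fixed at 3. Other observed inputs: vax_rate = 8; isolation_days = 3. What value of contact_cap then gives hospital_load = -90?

With testing held at 3:
Intervening on contact_cap fixes its value directly, overriding its dependence on testing.
Substituting into the susceptibles equation gives susceptibles = -contact_cap + 19.
Substituting into the transmissibility equation gives transmissibility = 3*contact_cap - 54.
Substituting into the R_eff equation gives R_eff = 3*contact_cap - 70.
Substituting into the hospital_load equation gives hospital_load = 4*contact_cap - 102.
Solve 4*contact_cap - 102 = -90: contact_cap = (-90 + 102) / 4 = 3.

contact_cap = 3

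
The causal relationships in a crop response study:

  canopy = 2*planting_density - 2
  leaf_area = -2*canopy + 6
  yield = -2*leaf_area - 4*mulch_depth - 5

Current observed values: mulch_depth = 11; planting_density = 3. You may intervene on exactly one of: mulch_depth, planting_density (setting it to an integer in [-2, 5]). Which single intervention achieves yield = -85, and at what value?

set planting_density = -2

Intervening on mulch_depth: yield = -4*mulch_depth - 1. Reaching -85 requires mulch_depth = 21, outside [-2, 5].
Intervening on planting_density: with other inputs at their observed values, yield = 8*planting_density - 69. Solving for -85 gives planting_density = -2, within [-2, 5].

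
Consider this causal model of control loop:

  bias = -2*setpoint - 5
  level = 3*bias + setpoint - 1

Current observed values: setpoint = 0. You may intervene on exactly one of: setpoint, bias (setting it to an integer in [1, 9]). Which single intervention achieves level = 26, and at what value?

set bias = 9

Intervening on setpoint: level = -5*setpoint - 16. Reaching 26 requires setpoint = -42/5, not an integer.
Intervening on bias: with other inputs at their observed values, level = 3*bias - 1. Solving for 26 gives bias = 9, within [1, 9].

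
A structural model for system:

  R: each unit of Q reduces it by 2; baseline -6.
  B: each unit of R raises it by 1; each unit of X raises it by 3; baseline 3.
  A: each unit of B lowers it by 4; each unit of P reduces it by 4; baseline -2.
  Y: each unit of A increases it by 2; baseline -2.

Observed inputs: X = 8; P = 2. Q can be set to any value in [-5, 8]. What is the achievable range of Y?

-270 to -62

Substituting into the B equation gives B = -2*Q + 21.
A becomes 8*Q - 94.
Substituting into the Y equation gives Y = 16*Q - 190.
Linear in Q, so extremes are at the endpoints: Q = -5 gives Y = -270; Q = 8 gives Y = -62.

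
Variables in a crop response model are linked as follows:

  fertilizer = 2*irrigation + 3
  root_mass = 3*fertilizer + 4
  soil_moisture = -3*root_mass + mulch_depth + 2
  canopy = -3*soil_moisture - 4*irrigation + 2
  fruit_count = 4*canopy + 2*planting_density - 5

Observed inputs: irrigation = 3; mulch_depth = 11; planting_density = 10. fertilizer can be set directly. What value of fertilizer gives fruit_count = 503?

fertilizer = 5

Intervening on fertilizer fixes its value directly, overriding its dependence on irrigation.
Substituting into the soil_moisture equation gives soil_moisture = -9*fertilizer + 1.
Substituting into the canopy equation gives canopy = 27*fertilizer - 13.
Substituting into the fruit_count equation gives fruit_count = 108*fertilizer - 37.
Solve 108*fertilizer - 37 = 503: fertilizer = (503 + 37) / 108 = 5.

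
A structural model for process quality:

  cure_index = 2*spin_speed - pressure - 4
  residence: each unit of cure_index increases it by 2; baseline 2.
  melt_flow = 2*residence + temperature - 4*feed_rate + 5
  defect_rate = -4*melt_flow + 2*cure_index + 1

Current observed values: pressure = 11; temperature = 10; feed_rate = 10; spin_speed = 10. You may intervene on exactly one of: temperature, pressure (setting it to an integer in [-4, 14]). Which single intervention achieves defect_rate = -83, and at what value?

Intervening on temperature: defect_rate = -4*temperature + 55. Reaching -83 requires temperature = 69/2, not an integer.
Intervening on pressure: with other inputs at their observed values, defect_rate = 14*pressure - 139. Solving for -83 gives pressure = 4, within [-4, 14].

set pressure = 4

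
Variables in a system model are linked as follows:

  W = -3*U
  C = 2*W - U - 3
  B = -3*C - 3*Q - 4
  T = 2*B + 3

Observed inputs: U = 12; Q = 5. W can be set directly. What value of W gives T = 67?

W = -1

Intervening on W fixes its value directly, overriding its dependence on U.
Substituting into the C equation gives C = 2*W - 15.
This gives B = -6*W + 26.
Substituting into the T equation gives T = -12*W + 55.
Solve -12*W + 55 = 67: W = (67 - 55) / -12 = -1.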